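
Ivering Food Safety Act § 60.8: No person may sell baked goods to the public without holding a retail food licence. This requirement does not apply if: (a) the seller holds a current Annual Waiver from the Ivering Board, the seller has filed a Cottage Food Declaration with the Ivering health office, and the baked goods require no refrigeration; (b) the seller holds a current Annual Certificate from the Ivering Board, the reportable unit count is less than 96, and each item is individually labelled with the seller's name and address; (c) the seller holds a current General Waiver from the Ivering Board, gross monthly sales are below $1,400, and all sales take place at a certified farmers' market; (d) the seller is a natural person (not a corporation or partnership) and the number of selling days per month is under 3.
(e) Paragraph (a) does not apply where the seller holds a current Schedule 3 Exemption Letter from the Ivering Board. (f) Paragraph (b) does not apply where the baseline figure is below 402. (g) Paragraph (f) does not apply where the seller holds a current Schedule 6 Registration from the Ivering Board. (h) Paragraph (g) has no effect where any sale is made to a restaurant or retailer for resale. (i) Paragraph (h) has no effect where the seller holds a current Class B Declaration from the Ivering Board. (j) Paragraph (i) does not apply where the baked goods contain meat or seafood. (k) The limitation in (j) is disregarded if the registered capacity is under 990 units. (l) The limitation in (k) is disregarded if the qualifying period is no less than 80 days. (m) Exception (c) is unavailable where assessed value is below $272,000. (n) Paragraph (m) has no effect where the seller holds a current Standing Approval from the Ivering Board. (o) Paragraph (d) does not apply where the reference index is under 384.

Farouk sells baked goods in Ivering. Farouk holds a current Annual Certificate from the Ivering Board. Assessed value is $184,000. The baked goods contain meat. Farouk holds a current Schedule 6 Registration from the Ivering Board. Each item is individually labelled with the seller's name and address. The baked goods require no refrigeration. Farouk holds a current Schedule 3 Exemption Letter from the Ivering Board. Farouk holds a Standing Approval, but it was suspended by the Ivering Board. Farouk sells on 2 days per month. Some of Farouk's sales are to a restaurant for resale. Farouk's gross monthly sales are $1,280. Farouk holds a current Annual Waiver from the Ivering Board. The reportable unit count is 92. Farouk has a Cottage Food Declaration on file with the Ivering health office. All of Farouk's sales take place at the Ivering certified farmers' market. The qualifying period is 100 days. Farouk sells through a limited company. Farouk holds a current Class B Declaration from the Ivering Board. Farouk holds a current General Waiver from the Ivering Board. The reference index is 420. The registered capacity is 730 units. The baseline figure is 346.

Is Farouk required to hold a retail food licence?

Yes — Farouk must hold a retail food licence.

Exception (a) is satisfied on its face — a current Annual Waiver is held; a Cottage Food Declaration is on file; the baked goods are shelf-stable. But: (e) applies — a current Schedule 3 Exemption Letter is held. Exception (a) does not apply.
Exception (b): a current Annual Certificate is held; the reportable unit count is 92, less than the 96 limit; items are individually labelled — every condition holds. But applying paragraphs (f)–(l): (f) operates against (b): the baseline figure is 346, below the 402 limit. (g) operates (a current Schedule 6 Registration is held), but is overridden by (h): (h) operates against (g): some sales are to a restaurant for resale. (i) would limit (h) — a current Class B Declaration is held — but (j) sets (i) aside: (j) applies — the baked goods contain meat. (k) would limit (j) — the registered capacity is 730 units, under the 990 units limit — but (l) sets (k) aside: (l) is engaged — the qualifying period is 100 days, meeting the 80 days threshold. So (b) is unavailable.
All of (c)'s requirements are met (a current General Waiver is held; gross monthly sales are $1,280, below the $1,400 limit; all sales are at a certified farmers' market). Turning to paragraphs (m)–(n): (m) operates against (c): assessed value is $184,000, below the $272,000 limit. (n) does not operate here (there is no Standing Approval in force), so (m) stands. (c) is therefore removed.
Exception (d) does not apply: the seller operates through a limited company.
No exception is made out. Farouk falls within the general rule.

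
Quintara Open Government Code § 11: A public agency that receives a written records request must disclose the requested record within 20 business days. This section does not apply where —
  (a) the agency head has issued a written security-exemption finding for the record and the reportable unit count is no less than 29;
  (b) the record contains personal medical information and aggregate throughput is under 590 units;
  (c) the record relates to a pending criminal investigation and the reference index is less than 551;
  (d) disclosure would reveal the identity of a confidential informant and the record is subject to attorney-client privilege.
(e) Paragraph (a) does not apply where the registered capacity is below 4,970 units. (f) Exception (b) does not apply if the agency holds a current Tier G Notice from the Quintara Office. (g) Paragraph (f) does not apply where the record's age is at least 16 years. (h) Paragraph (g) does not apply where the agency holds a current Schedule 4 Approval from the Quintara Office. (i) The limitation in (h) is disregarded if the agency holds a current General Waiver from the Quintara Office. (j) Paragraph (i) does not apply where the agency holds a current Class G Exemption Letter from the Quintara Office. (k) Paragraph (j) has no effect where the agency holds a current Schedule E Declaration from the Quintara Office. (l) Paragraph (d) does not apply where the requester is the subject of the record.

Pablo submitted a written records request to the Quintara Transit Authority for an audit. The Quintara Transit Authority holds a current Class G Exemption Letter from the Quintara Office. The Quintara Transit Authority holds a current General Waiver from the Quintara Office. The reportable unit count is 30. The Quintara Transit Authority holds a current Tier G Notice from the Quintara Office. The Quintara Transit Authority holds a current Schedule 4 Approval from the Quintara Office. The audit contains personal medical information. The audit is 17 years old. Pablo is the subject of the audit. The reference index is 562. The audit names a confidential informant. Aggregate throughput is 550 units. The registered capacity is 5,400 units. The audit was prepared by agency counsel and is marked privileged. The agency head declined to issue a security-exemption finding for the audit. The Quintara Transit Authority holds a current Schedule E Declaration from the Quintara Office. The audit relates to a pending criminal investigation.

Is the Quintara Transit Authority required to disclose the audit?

Exception (a) does not apply: the agency head declined to issue a security-exemption finding.
Exception (b): the audit contains personal medical information; aggregate throughput is 550 units, under the 590 units limit — every condition holds. Considering the limiting provisions: (f) would limit (b) — a current Tier G Notice is held — but (g) sets (f) aside: (g) is engaged — the record's age is 17 years, meeting the 16 years threshold. (h) operates (a current Schedule 4 Approval is held), but yields to (i): (i) operates against (h): a current General Waiver is held. (j) would limit (i) — a current Class G Exemption Letter is held — but (k) sets (j) aside: (k) operates against (j): a current Schedule E Declaration is held. So (b) applies.
Exception (c) requires that the reference index is less than 551; but the reference index is 562, not less than 551, so (c) is unavailable.
Exception (d): the audit names a confidential informant; the audit is privileged — every condition holds. However, paragraph (l) must be considered: (l) is triggered — Pablo is the subject of the audit. (d) is therefore removed.

No — exception (b) applies; the Quintara Transit Authority is not required to disclose the audit.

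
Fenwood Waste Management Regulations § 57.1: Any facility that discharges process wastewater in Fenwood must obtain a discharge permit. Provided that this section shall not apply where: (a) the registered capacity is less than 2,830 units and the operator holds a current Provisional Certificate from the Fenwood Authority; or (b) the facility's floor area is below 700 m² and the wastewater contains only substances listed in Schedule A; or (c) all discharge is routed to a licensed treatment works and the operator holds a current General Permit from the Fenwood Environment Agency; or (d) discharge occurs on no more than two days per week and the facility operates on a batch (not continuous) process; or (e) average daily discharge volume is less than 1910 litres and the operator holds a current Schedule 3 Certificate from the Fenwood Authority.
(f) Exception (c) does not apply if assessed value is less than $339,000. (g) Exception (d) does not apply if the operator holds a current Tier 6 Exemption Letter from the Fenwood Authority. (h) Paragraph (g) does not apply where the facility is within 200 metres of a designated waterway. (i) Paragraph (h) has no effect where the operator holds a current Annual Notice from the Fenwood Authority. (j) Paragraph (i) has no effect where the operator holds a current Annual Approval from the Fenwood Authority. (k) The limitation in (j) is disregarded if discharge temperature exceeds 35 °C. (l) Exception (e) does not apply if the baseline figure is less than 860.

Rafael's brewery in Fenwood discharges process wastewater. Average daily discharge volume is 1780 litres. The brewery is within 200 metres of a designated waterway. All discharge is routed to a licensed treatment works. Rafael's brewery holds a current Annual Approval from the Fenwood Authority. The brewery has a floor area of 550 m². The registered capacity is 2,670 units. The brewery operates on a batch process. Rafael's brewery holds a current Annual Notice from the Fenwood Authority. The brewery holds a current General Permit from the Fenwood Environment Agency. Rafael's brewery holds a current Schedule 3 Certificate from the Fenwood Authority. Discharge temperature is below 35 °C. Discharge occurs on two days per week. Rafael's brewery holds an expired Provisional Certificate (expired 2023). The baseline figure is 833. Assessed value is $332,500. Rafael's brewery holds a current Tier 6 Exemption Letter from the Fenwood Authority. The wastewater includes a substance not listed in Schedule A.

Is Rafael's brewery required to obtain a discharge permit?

Exception (a) requires that the operator holds a current Provisional Certificate from the Fenwood Authority; but the Provisional Certificate is not current, so (a) is unavailable.
Exception (b) fails — the wastewater includes a non-Schedule-A substance.
All of (c)'s requirements are met (discharge is routed to a licensed treatment works; a current General Permit is held). However, paragraph (f) must be considered: (f) is engaged — assessed value is $332,500, less than the $339,000 limit. Exception (c) does not apply.
Exception (d) is satisfied on its face — discharge occurs on no more than two days per week; the facility operates on a batch process. Under paragraphs (g)–(k): (g) is triggered (a current Tier 6 Exemption Letter is held), but is displaced by (h): (h) operates against (g): the brewery is within 200 m of a designated waterway. (i) applies (a current Annual Notice is held), but yields to (j): (j) operates against (i): a current Annual Approval is held. (k), which would lift (j), is inapplicable — discharge temperature is below 35 °C. (d) remains available.
Exception (e) is satisfied on its face — average daily discharge volume is 1780 litres, less than the 1910 litres limit; a current Schedule 3 Certificate is held. Turning to paragraph (l): (l) is engaged — the baseline figure is 833, less than the 860 limit. So (e) is unavailable.

No — exception (d) applies; Rafael's brewery is not required to obtain a discharge permit.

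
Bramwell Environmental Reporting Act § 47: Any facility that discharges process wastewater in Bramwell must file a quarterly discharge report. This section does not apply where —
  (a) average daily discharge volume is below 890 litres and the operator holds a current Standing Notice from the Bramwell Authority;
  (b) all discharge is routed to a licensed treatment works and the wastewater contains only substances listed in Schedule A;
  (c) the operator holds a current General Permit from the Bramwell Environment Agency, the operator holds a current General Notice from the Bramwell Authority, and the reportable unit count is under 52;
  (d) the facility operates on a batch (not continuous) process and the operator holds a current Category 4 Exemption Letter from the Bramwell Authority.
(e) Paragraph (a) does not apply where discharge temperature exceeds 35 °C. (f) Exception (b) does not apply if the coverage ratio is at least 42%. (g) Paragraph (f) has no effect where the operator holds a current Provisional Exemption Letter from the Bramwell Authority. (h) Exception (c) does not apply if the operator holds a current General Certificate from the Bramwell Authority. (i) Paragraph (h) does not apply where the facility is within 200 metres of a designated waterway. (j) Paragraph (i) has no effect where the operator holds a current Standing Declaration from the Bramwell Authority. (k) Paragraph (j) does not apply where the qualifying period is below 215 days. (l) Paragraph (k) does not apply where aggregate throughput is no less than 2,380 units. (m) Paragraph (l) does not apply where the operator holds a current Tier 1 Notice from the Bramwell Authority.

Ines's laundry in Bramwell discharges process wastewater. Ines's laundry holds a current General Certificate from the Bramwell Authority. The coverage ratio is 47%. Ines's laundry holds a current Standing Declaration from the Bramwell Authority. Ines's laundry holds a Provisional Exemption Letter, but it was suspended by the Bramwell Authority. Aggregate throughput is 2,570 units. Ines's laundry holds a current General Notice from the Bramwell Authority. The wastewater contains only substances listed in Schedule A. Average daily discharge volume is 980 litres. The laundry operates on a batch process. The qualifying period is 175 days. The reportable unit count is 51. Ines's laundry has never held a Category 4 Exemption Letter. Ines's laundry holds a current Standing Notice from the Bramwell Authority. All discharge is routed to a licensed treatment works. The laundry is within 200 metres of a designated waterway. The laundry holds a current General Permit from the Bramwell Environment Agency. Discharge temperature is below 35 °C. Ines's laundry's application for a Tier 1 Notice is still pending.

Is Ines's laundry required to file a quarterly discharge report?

Yes — Ines's laundry must file a quarterly discharge report.

Exception (a) fails — average daily discharge volume is 980 litres, not below 890 litres.
All of (b)'s requirements are met (discharge is routed to a licensed treatment works; the wastewater is Schedule-A-only). However, paragraphs (f)–(g) must be considered: (f) operates — the coverage ratio is 47%, meeting the 42% threshold. (g), which would lift (f), is inapplicable — no current Provisional Exemption Letter is held. So (b) is unavailable.
Exception (c)'s conditions are all satisfied: a current General Permit is held; a current General Notice is held; the reportable unit count is 51, under the 52 limit. But applying paragraphs (h)–(m): (h) operates against (c): a current General Certificate is held. (i) would limit (h) — the laundry is within 200 m of a designated waterway — but (j) sets (i) aside: (j) operates — a current Standing Declaration is held. (k) would limit (j) — the qualifying period is 175 days, below the 215 days limit — but (l) sets (k) aside: (l) operates — aggregate throughput is 2,570 units, meeting the 2,380 units threshold. (m), which would lift (l), is not engaged — there is no Tier 1 Notice in force. (c) is therefore removed.
Exception (d) fails — the Category 4 Exemption Letter is not current.
No exception displaces § 47.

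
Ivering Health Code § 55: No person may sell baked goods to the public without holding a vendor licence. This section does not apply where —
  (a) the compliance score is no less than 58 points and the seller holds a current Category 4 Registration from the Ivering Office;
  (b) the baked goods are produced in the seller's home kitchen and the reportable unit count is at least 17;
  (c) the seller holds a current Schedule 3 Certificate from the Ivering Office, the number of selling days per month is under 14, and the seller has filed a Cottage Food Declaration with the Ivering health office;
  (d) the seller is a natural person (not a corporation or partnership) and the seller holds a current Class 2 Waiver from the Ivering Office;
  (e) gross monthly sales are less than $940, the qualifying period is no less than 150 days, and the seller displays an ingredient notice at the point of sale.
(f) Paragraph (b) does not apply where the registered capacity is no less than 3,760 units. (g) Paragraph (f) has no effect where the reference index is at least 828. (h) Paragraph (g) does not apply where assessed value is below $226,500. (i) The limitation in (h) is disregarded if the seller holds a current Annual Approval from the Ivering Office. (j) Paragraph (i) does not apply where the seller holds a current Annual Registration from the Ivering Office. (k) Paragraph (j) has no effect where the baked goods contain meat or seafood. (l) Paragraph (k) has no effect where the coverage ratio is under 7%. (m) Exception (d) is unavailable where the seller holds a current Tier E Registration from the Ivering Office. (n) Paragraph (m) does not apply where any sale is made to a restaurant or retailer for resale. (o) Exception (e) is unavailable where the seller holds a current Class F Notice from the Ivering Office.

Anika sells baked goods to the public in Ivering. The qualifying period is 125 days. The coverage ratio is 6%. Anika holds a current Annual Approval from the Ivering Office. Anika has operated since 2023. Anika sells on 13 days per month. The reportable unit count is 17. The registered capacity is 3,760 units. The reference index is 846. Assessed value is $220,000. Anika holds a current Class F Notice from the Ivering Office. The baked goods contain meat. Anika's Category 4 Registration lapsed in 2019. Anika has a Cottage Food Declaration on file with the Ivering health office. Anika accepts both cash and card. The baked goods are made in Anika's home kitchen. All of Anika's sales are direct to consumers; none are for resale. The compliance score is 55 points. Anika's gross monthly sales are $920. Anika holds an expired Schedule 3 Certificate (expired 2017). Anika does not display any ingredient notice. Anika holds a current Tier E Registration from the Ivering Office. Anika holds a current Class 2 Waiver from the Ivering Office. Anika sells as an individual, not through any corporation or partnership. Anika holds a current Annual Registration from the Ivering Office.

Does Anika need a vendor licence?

Yes — Anika must hold a vendor licence.

Exception (a) does not apply: the compliance score is 55 points, short of 58 points.
Exception (b) is satisfied on its face — the baked goods are home-kitchen produced; the reportable unit count is 17, meeting the 17 threshold. Turning to paragraphs (f)–(l): (f) operates — the registered capacity is 3,760 units, meeting the 3,760 units threshold. (g) is engaged (the reference index is 846, meeting the 828 threshold), but is itself disapplied by (h): (h) operates against (g): assessed value is $220,000, below the $226,500 limit. (i) would limit (h) — a current Annual Approval is held — but (j) sets (i) aside: (j) operates against (i): a current Annual Registration is held. (k) would limit (j) — the baked goods contain meat — but (l) sets (k) aside: (l) is triggered — the coverage ratio is 6%, under the 7% limit. Exception (b) does not apply.
Exception (c) requires that the seller holds a current Schedule 3 Certificate from the Ivering Office; but the Schedule 3 Certificate is not current, so (c) is unavailable.
All of (d)'s requirements are met (the seller is a natural person; a current Class 2 Waiver is held). But applying paragraphs (m)–(n): (m) operates against (d): a current Tier E Registration is held. (n), which would lift (m), is not engaged — no sales are for resale. (d) is therefore removed.
Exception (e) fails — the qualifying period is 125 days, short of 150 days.
None of the exceptions is available; § 55 applies in full.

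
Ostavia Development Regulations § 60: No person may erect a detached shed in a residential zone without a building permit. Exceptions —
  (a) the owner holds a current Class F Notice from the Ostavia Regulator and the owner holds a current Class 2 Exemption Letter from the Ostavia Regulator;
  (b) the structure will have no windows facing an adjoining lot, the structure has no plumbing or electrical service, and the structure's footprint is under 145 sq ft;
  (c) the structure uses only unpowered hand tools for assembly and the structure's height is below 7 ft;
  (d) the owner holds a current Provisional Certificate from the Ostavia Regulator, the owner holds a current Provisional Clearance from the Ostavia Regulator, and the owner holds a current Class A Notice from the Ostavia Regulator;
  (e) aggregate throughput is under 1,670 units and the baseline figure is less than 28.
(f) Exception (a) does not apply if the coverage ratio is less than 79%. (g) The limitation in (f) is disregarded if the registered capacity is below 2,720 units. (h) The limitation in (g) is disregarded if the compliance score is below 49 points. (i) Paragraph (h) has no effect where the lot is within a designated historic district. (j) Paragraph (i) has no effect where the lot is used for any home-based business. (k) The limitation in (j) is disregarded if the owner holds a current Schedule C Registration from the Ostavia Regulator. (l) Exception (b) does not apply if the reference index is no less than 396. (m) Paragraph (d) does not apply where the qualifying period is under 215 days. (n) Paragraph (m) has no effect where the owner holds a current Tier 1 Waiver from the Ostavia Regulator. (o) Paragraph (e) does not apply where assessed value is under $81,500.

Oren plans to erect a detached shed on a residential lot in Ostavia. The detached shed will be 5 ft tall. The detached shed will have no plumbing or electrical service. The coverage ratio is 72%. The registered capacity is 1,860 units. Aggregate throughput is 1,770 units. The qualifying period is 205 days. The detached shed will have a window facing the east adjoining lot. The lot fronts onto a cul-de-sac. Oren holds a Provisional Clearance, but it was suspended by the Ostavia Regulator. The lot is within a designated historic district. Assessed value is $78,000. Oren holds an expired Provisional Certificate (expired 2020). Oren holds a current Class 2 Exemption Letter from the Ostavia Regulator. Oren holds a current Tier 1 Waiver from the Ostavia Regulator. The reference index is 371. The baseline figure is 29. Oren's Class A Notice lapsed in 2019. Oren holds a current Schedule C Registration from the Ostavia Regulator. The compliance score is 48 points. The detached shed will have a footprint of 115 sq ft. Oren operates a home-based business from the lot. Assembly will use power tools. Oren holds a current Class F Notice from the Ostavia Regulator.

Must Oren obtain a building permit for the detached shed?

Exception (a) is satisfied on its face — a current Class F Notice is held; a current Class 2 Exemption Letter is held. Considering the limiting provisions: (f) applies (the coverage ratio is 72%, less than the 79% limit), but is itself disapplied by (g): (g) applies — the registered capacity is 1,860 units, below the 2,720 units limit. (h) operates (the compliance score is 48 points, below the 49 points limit), but is itself disapplied by (i): (i) operates against (h): the lot is in a historic district. (j) would limit (i) — a home-based business operates on the lot — but (k) sets (j) aside: (k) operates — a current Schedule C Registration is held. Exception (a) stands.
Exception (b) requires that the structure will have no windows facing an adjoining lot; but a window faces an adjoining lot, so (b) is unavailable.
Exception (c) requires that the structure uses only unpowered hand tools for assembly; but assembly uses power tools, so (c) is unavailable.
Exception (d) fails — the Provisional Certificate is not current.
Exception (e) does not apply: aggregate throughput is 1,770 units, not under 1,670 units.

No — exception (a) applies; Oren does not need a building permit.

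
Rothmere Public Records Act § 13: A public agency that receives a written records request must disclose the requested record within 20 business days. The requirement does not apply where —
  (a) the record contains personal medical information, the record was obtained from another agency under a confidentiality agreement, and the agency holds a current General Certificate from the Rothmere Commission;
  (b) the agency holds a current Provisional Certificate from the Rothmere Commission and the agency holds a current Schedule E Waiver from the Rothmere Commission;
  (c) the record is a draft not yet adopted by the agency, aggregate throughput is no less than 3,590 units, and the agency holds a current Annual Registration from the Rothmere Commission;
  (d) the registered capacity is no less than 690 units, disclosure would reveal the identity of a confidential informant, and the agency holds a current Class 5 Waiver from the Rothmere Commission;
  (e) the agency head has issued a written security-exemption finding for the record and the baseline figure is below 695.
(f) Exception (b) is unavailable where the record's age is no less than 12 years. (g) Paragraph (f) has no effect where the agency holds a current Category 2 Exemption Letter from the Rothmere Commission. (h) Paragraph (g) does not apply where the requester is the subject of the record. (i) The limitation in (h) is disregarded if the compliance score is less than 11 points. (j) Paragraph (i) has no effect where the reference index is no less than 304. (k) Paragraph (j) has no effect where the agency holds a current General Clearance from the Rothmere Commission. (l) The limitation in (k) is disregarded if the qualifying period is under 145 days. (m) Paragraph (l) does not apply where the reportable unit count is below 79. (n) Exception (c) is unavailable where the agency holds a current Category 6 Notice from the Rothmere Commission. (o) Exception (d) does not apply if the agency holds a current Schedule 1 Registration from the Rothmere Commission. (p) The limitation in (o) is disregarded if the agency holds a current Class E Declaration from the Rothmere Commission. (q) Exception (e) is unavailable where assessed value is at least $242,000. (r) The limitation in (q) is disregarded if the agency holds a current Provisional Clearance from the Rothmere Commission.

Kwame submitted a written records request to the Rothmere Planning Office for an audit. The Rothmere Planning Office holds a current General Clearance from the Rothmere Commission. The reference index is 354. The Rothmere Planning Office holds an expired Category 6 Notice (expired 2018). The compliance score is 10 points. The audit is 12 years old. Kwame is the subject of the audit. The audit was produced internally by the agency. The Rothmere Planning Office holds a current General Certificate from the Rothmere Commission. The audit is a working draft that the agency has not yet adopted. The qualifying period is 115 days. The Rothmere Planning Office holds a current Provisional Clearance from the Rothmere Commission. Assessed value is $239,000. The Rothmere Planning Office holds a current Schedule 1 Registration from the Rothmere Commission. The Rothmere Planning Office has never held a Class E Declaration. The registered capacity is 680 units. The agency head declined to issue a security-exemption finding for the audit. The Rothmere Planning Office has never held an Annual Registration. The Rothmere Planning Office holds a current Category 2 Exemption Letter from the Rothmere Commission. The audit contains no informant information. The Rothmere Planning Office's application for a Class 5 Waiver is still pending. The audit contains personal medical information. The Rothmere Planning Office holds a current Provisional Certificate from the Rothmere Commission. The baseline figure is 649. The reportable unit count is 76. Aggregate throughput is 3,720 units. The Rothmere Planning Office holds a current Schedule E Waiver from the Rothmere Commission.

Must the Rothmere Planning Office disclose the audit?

No — exception (b) applies; the Rothmere Planning Office is not required to disclose the audit.

Exception (a) requires that the record was obtained from another agency under a confidentiality agreement; but the audit was produced internally, so (a) is unavailable.
All of (b)'s requirements are met (a current Provisional Certificate is held; a current Schedule E Waiver is held). Under paragraphs (f)–(m): (f) applies (the record's age is 12 years, meeting the 12 years threshold), but is displaced by (g): (g) operates against (f): a current Category 2 Exemption Letter is held. (h) would limit (g) — Kwame is the subject of the audit — but (i) sets (h) aside: (i) operates — the compliance score is 10 points, less than the 11 points limit. (j) applies (the reference index is 354, meeting the 304 threshold), but is set aside by (k): (k) operates against (j): a current General Clearance is held. (l) would limit (k) — the qualifying period is 115 days, under the 145 days limit — but (m) sets (l) aside: (m) operates against (l): the reportable unit count is 76, below the 79 limit. Exception (b) stands.
Exception (c) fails — the Annual Registration is not current.
Exception (d) requires that the registered capacity is no less than 690 units; but the registered capacity is 680 units, short of 690 units, so (d) is unavailable.
Exception (e) does not apply: the agency head declined to issue a security-exemption finding.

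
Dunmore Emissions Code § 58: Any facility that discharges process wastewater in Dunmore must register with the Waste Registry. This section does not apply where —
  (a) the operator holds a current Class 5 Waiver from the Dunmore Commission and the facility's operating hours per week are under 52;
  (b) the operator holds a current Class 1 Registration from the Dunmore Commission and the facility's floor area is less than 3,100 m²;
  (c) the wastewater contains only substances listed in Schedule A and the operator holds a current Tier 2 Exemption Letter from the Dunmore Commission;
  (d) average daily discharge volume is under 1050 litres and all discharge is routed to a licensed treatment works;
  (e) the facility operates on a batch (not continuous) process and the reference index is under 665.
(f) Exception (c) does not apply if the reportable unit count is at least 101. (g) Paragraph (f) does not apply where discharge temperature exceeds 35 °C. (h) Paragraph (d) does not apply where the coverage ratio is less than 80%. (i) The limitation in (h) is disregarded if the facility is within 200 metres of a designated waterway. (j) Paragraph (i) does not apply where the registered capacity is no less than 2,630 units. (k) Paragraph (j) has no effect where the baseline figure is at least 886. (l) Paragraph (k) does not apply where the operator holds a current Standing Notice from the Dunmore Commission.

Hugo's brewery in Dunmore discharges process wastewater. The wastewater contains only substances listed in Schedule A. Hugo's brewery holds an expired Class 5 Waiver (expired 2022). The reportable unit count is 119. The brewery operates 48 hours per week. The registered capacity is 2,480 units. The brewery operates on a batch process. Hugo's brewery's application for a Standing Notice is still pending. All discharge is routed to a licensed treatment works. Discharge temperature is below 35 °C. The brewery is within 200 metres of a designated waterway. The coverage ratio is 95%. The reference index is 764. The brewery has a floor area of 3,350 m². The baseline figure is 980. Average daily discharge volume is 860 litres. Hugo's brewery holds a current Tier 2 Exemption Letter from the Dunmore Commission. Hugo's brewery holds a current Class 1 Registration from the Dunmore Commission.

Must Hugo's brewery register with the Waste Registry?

No — exception (d) applies; Hugo's brewery is not required to register with the Waste Registry.

Exception (a) fails — the Class 5 Waiver is not current.
Exception (b) fails — the facility's floor area is 3,350 m², not less than 3,100 m².
Exception (c) is satisfied on its face — the wastewater is Schedule-A-only; a current Tier 2 Exemption Letter is held. However, paragraphs (f)–(g) must be considered: (f) applies — the reportable unit count is 119, meeting the 101 threshold. (g) does not operate here (discharge temperature is below 35 °C), so (f) stands. So (c) is unavailable.
Exception (d) is satisfied on its face — average daily discharge volume is 860 litres, under the 1050 litres limit; discharge is routed to a licensed treatment works. Considering the limiting provisions: (h), which would limit (d), is not engaged: the coverage ratio is 95%, not less than 80%. (d) remains available.
Exception (e) does not apply: the reference index is 764, not under 665.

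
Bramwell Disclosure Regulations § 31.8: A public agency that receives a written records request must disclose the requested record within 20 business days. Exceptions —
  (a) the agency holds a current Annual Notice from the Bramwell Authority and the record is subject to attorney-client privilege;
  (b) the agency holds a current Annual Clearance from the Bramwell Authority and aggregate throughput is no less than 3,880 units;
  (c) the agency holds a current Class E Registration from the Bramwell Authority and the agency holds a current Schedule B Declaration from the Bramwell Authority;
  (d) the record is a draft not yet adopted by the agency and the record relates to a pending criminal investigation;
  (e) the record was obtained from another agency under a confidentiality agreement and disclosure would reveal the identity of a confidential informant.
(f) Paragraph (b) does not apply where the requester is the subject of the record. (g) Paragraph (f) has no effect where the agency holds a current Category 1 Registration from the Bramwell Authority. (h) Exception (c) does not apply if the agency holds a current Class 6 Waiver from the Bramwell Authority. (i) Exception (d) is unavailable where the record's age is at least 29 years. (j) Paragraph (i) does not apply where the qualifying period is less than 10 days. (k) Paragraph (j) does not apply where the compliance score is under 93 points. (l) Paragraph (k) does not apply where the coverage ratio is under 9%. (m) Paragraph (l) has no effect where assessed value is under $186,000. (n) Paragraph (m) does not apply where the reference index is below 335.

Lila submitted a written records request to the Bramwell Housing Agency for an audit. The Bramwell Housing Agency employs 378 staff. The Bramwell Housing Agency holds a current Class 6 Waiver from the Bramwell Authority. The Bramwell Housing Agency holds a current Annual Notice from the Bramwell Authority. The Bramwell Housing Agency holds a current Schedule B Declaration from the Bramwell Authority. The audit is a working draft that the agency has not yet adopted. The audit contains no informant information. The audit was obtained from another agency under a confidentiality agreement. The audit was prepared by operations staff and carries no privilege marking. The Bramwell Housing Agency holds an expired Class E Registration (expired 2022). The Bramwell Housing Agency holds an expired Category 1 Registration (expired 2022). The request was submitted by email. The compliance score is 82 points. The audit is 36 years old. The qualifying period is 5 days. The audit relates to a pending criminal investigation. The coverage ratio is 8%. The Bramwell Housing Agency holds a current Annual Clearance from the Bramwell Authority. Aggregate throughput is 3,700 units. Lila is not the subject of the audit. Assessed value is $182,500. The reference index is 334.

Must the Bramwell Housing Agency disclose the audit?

Exception (a) fails — the audit carries no privilege marking.
Exception (b) requires that aggregate throughput is no less than 3,880 units; but aggregate throughput is 3,700 units, short of 3,880 units, so (b) is unavailable.
Exception (c) does not apply: no current Class E Registration is held.
Exception (d) is satisfied on its face — the audit is an unadopted draft; the audit relates to a pending investigation. Under paragraphs (i)–(n): (i) operates (the record's age is 36 years, meeting the 29 years threshold), but is overridden by (j): (j) is engaged — the qualifying period is 5 days, less than the 10 days limit. (k) is triggered (the compliance score is 82 points, under the 93 points limit), but yields to (l): (l) is triggered — the coverage ratio is 8%, under the 9% limit. (m) would limit (l) — assessed value is $182,500, under the $186,000 limit — but (n) sets (m) aside: (n) operates against (m): the reference index is 334, below the 335 limit. Exception (d) stands.
Exception (e) does not apply: the audit contains no informant information.

No — exception (d) applies; the Bramwell Housing Agency is not required to disclose the audit.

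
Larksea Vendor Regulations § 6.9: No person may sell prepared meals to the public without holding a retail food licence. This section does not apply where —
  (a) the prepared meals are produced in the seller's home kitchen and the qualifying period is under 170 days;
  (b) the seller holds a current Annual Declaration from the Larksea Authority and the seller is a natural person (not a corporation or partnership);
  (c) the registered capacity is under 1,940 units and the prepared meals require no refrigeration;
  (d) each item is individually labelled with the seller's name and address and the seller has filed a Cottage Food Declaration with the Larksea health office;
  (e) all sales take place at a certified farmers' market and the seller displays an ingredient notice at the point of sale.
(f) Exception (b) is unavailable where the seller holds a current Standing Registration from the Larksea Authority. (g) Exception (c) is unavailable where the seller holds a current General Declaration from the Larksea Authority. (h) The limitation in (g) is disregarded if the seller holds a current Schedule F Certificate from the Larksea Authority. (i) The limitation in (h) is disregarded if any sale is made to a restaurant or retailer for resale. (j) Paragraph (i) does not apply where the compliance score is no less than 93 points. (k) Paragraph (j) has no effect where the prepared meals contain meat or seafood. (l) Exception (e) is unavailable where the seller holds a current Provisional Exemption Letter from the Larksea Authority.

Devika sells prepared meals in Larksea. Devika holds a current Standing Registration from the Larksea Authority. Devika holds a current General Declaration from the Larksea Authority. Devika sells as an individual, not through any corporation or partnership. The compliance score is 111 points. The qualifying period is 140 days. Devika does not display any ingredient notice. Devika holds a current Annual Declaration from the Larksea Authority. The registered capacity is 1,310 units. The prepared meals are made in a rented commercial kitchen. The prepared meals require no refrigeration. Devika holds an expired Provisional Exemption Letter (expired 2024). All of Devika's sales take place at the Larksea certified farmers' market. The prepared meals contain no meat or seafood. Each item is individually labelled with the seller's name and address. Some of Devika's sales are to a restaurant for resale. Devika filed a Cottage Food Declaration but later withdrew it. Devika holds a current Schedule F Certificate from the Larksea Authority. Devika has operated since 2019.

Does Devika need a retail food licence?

No — exception (c) applies; Devika is not required to hold a retail food licence.

Exception (a) fails — the prepared meals are made in a commercial kitchen, not a home kitchen.
Exception (b): a current Annual Declaration is held; the seller is a natural person — every condition holds. Turning to paragraph (f): (f) is triggered — a current Standing Registration is held. (b) is therefore removed.
Exception (c)'s conditions are all satisfied: the registered capacity is 1,310 units, under the 1,940 units limit; the prepared meals are shelf-stable. Applying paragraphs (g)–(k): (g) applies (a current General Declaration is held), but is displaced by (h): (h) operates against (g): a current Schedule F Certificate is held. (i) would limit (h) — some sales are to a restaurant for resale — but (j) sets (i) aside: (j) operates — the compliance score is 111 points, meeting the 93 points threshold. (k) is not triggered (the prepared meals contain no meat or seafood), so (j) stands. So (c) applies.
Exception (d) does not apply: the Cottage Food Declaration was withdrawn.
Exception (e) does not apply: no ingredient notice is displayed.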